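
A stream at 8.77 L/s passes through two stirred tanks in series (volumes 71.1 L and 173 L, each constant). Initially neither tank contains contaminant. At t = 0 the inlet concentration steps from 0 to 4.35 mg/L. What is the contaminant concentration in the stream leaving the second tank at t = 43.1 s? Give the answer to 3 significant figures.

3.53 mg/L

Each tank obeys Vᵢ dCᵢ/dt = Q(Cᵢ₋₁ − Cᵢ), so τᵢ = Vᵢ/Q.
τ₁ = 71.1/8.77 = 8.1072 s; τ₂ = 173/8.77 = 19.726 s.
Solving the cascade with C₁(0)=C₂(0)=0 gives C₂(t) = C_in[1 − (τ₁ e^(−t/τ₁) − τ₂ e^(−t/τ₂))/(τ₁ − τ₂)].
At t = 43.1: e^(−t/τ₁) = 0.0049110, e^(−t/τ₂) = 0.11249.
C₂ = 4.35·[1 − (8.1072·0.0049110 − 19.726·0.11249)/(-11.619)] = 4.35·0.81245 = 3.5342 mg/L.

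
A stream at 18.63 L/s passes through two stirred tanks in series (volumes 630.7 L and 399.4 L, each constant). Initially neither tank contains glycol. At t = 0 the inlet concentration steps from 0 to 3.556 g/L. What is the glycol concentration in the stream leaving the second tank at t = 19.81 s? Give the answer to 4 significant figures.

Time constants: τᵢ = Vᵢ/Q for each well-mixed tank.
τ₁ = 630.7/18.63 = 33.8540 s; τ₂ = 399.4/18.63 = 21.4385 s.
Solving the cascade with C₁(0)=C₂(0)=0 gives C₂(t) = C_in[1 − (τ₁ e^(−t/τ₁) − τ₂ e^(−t/τ₂))/(τ₁ − τ₂)].
At t = 19.81: e^(−t/τ₁) = 0.557017, e^(−t/τ₂) = 0.396914.
C₂ = 3.556·[1 − (33.8540·0.557017 − 21.4385·0.396914)/(12.4155)] = 3.556·0.166523 = 0.592156 g/L.

0.5922 g/L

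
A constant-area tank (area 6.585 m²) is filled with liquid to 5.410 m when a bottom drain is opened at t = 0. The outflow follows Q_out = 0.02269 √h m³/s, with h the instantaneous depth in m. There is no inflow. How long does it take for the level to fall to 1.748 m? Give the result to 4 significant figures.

582.6 s

A dh/dt = −Q_out = −0.02269 √h.
This is separable: 2 d(√h)/dt = −0.02269/A, so √h = √h₀ − (0.02269/(2A)) t.
t = 2A(√h₀ − √h)/0.02269 = 2·6.585·(√5.410 − √1.748)/0.02269
  = 13.1700 × (2.32594 − 1.32212) / 0.02269 = 582.650 s.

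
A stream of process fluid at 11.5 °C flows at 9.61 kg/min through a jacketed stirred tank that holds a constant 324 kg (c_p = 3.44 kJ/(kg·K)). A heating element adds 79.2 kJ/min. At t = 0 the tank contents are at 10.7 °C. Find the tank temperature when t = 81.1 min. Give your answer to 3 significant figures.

13.6 °C

M c_p dT/dt = ṁ c_p (T_in − T) + Q̇.
Rearrange: dT/dt = (T_ss − T)/τ with τ = M/ṁ = 33.715 min and T_ss = T_in + Q̇/(ṁ c_p) = 13.896 °C.
Integrating: T(t) = T_ss + (T₀ − T_ss) e^(−t/τ).
T(81.1) = 13.896 + (-3.1958)·e^(−81.1/33.715) = 13.896 + (-3.1958)·0.090223 = 13.607 °C.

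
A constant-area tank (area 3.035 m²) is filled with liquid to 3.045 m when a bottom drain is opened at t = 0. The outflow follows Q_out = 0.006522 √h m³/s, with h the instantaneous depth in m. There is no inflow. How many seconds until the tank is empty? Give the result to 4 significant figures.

A dh/dt = −Q_out = −0.006522 √h.
This is separable: 2 d(√h)/dt = −0.006522/A, so √h = √h₀ − (0.006522/(2A)) t.
Set h = 0: 2√h₀ = (0.006522/A) t_empty ⇒ t_empty = 2A√h₀/0.006522.
t_empty = 2·3.035·√3.045/0.006522 = 6.07000·1.74499/0.006522 = 1624.06 s.

1624 s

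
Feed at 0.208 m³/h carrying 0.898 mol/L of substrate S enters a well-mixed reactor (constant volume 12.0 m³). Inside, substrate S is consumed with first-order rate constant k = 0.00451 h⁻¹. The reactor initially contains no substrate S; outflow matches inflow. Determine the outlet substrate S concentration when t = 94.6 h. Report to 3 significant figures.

0.622 mol/L

Accumulation = in − out − consumed: V dC/dt = Q C_in − Q C − k V C.
This is linear with rate a = Q/V + k = 0.021843 h⁻¹.
C_ss = Q C_in/(Q + kV) = 0.71259 mol/L; C(t) = C_ss + (C₀ − C_ss) e^(−a t).
C(94.6) = 0.71259 + (-0.71259)·e^(−0.021843·94.6) = 0.71259 + (-0.71259)·0.12664 = 0.62234 mol/L.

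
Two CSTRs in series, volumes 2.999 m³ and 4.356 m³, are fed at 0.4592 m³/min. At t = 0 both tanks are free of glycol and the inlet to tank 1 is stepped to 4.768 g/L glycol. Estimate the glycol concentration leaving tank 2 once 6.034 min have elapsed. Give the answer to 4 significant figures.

Each tank obeys Vᵢ dCᵢ/dt = Q(Cᵢ₋₁ − Cᵢ), so τᵢ = Vᵢ/Q.
τ₁ = 2.999/0.4592 = 6.53092 min; τ₂ = 4.356/0.4592 = 9.48606 min.
Solving the cascade with C₁(0)=C₂(0)=0 gives C₂(t) = C_in[1 − (τ₁ e^(−t/τ₁) − τ₂ e^(−t/τ₂))/(τ₁ − τ₂)].
At t = 6.034: e^(−t/τ₁) = 0.396963, e^(−t/τ₂) = 0.529358.
C₂ = 4.768·[1 − (6.53092·0.396963 − 9.48606·0.529358)/(-2.95514)] = 4.768·0.178047 = 0.848930 g/L.

0.8489 g/L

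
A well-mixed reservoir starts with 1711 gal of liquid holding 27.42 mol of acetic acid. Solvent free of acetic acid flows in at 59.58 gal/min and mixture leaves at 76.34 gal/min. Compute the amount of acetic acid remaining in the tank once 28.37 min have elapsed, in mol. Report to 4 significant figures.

6.223 mol

Let m(t) be the amount of acetic acid. Volume: V(t) = V₀ + (Q_in − Q_out) t = 1711 − 16.7600 t; V(28.37) = 1235.52 gal.
No acetic acid enters, so dm/dt = −Q_out · (m/V).
dm/m = −Q_out dt/(V₀ − 16.7600 t); integrating gives ln(m/m₀) = −(Q_out/(Q_in−Q_out)) ln(V/V₀).
m = m₀ (V₀/V)^(Q_out/(Q_in−Q_out)) = 27.42 × (1711/1235.52)^(-4.55489) = 6.22304 mol.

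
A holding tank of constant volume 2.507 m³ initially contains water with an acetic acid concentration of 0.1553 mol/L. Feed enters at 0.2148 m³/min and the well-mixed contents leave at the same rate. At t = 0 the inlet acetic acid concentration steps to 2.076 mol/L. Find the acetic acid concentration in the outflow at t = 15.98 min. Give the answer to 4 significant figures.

Species balance on the tank: V dC/dt = Q(C_in − C).
So dC/dt = (C_in − C)/τ with τ = V/Q = 2.507/0.2148 = 11.6713 min.
Integrating: C(t) = C_in + (C₀ − C_in) e^(−t/τ).
C(15.98) = 2.076 + (0.1553 − 2.076)·e^(−15.98/11.6713) = 2.076 + (-1.92070)·0.254318 = 1.58753 mol/L.

1.588 mol/L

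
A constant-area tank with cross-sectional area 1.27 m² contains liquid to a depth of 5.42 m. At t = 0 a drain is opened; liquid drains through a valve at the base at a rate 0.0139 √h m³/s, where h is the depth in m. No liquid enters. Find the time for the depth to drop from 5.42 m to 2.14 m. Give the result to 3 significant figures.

158 s

With no inflow, A dh/dt = −0.0139 √h.
This is separable: 2 d(√h)/dt = −0.0139/A, so √h = √h₀ − (0.0139/(2A)) t.
t = 2A(√h₀ − √h)/0.0139 = 2·1.27·(√5.42 − √2.14)/0.0139
  = 2.5400 × (2.3281 − 1.4629) / 0.0139 = 158.10 s.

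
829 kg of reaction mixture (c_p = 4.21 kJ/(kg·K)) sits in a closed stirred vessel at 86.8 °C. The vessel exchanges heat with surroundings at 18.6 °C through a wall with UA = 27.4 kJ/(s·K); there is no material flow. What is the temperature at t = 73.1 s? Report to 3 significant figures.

Lumped-capacitance energy balance: M c_p dT/dt = UA(T_amb − T).
dT/dt = (T_ss − T)/τ with T_ss = T_amb = 18.600 °C, τ = M c_p/UA = 829·4.21/27.4 = 127.38 s.
T approaches T_ss exponentially: T(t) = T_ss + (T₀ − T_ss) e^(−t/τ).
T(73.1) = 18.600 + (68.200)·0.56333 = 57.019 °C.

57.0 °C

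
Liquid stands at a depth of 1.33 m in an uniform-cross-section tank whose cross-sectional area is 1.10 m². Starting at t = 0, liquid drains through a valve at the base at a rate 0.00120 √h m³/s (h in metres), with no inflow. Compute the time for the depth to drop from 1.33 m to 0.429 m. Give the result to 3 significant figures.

914 s

A dh/dt = −Q_out = −0.00120 √h.
Separate and integrate: 2(√h − √h₀) = −(0.00120/A) t.
t = 2A(√h₀ − √h)/0.00120 = 2·1.10·(√1.33 − √0.429)/0.00120
  = 2.2000 × (1.1533 − 0.65498) / 0.00120 = 913.50 s.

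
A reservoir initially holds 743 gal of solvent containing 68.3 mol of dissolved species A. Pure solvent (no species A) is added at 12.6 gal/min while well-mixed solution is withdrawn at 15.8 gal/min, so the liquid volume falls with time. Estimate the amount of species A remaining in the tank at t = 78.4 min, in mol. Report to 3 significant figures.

8.93 mol

Let m(t) be the amount of species A. Volume: V(t) = V₀ + (Q_in − Q_out) t = 743 − 3.2000 t; V(78.4) = 492.12 gal.
Solute balance: dm/dt = 0 − Q_out C = −Q_out m/V(t).
dm/m = −Q_out dt/(V₀ − 3.2000 t); integrating gives ln(m/m₀) = −(Q_out/(Q_in−Q_out)) ln(V/V₀).
m = m₀ (V₀/V)^(Q_out/(Q_in−Q_out)) = 68.3 × (743/492.12)^(-4.9375) = 8.9333 mol.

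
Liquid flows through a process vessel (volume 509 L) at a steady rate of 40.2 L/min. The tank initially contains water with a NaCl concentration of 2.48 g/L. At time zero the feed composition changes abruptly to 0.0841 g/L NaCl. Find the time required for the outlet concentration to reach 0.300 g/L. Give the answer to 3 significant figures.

30.5 min

Mass balance on the solute (V constant): V dC/dt = Q(C_in − C), so τ = V/Q = 12.662 min.
C(t) = C_in + (C₀ − C_in) e^(−t/τ). Set C = 0.300 and solve for t:
e^(−t/τ) = (C − C_in)/(C₀ − C_in) = (0.300 − 0.0841)/(2.48 − 0.0841) = 0.090112
t = −τ ln(…) = 12.662 × 2.4067 = 30.473 min.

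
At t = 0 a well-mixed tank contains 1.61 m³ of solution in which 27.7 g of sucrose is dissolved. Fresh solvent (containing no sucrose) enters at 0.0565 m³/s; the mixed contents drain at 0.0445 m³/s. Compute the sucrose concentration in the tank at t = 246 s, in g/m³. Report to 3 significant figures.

0.128 g/m³

Total volume: dV/dt = Q_in − Q_out = 0.012000 m³/s, so V(t) = 1.61 + 0.012000 t and V(246) = 4.5620 m³.
Species balance (pure solvent in): dm/dt = −Q_out · m/V(t).
Separate: dm/m = −Q_out dt/V(t) ⇒ ln(m/m₀) = −(Q_out/(Q_in−Q_out)) ln(V/V₀).
m = m₀ (V₀/V)^(Q_out/(Q_in−Q_out)) = 27.7 × (1.61/4.5620)^(3.7083) = 0.58223 g.
C = m/V = 0.58223/4.5620 = 0.12763 g/m³.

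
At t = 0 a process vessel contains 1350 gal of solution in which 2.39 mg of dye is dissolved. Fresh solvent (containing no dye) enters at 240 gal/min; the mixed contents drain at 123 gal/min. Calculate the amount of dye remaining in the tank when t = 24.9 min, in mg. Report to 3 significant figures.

0.713 mg

Total volume: dV/dt = Q_in − Q_out = 117.00 gal/min, so V(t) = 1350 + 117.00 t and V(24.9) = 4263.3 gal.
Solute balance: dm/dt = 0 − Q_out C = −Q_out m/V(t).
Separate: dm/m = −Q_out dt/V(t) ⇒ ln(m/m₀) = −(Q_out/(Q_in−Q_out)) ln(V/V₀).
m = m₀ (V₀/V)^(Q_out/(Q_in−Q_out)) = 2.39 × (1350/4263.3)^(1.0513) = 0.71347 mg.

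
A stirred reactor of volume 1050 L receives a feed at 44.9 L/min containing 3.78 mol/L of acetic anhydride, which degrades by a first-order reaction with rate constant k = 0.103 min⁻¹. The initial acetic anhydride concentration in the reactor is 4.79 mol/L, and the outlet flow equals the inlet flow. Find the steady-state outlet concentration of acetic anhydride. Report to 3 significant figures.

Accumulation = in − out − consumed: V dC/dt = Q C_in − Q C − k V C.
Steady state (dC/dt = 0): C_ss = Q C_in/(Q + kV) = C_in/(1 + kV/Q).
C_ss = 44.9·3.78/(44.9 + 0.103·1050) = 169.72/153.05 = 1.1089 mol/L.

1.11 mol/L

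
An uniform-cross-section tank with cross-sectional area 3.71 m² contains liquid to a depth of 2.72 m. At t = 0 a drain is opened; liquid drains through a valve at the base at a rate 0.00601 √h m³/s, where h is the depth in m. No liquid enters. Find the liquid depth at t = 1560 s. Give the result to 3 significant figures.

0.149 m

With no inflow, A dh/dt = −0.00601 √h.
This is separable: 2 d(√h)/dt = −0.00601/A, so √h = √h₀ − (0.00601/(2A)) t.
√h = √2.72 − 0.00601·1560/(2·3.71) = 1.6492 − 1.2636 = 0.38568.
h = 0.38568² = 0.14875 m.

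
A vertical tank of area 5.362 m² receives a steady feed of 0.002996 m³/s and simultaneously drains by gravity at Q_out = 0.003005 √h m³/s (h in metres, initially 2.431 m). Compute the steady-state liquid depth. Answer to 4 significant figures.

0.9940 m

Level balance: A dh/dt = 0.002996 − 0.003005 √h. Setting dh/dt = 0:
Q_in = 0.003005 √h_ss ⇒ √h_ss = 0.002996/0.003005 = 0.997005.
h_ss = 0.997005² = 0.994019 m. (Since h₀ = 2.431 m > h_ss, the level will fall toward this value.)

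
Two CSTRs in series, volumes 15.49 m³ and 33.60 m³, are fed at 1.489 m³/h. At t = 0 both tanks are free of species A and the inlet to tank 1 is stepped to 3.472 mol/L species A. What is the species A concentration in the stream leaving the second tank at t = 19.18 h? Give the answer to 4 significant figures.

Species balance on tank i: dCᵢ/dt = (Cᵢ₋₁ − Cᵢ)/τᵢ with τᵢ = Vᵢ/Q.
τ₁ = 15.49/1.489 = 10.4030 h; τ₂ = 33.60/1.489 = 22.5655 h.
Solving the cascade with C₁(0)=C₂(0)=0 gives C₂(t) = C_in[1 − (τ₁ e^(−t/τ₁) − τ₂ e^(−t/τ₂))/(τ₁ − τ₂)].
At t = 19.18: e^(−t/τ₁) = 0.158230, e^(−t/τ₂) = 0.427427.
C₂ = 3.472·[1 − (10.4030·0.158230 − 22.5655·0.427427)/(-12.1625)] = 3.472·0.342320 = 1.18854 mol/L.

1.189 mol/L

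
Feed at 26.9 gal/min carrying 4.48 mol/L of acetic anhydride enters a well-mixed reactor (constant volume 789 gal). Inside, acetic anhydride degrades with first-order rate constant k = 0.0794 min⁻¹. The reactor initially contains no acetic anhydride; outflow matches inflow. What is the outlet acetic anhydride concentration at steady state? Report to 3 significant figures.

Accumulation = in − out − consumed: V dC/dt = Q C_in − Q C − k V C.
Steady state (dC/dt = 0): C_ss = Q C_in/(Q + kV) = C_in/(1 + kV/Q).
C_ss = 26.9·4.48/(26.9 + 0.0794·789) = 120.51/89.547 = 1.3458 mol/L.

1.35 mol/L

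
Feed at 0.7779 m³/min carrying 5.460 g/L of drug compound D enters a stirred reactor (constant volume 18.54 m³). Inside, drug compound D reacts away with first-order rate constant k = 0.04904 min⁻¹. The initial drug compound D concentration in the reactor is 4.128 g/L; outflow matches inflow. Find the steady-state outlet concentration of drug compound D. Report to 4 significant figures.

Species balance: V dC/dt = Q C_in − Q C − k V C.
At steady state: 0 = Q C_in − (Q + kV) C_ss, so C_ss = Q C_in/(Q + kV).
C_ss = 0.7779·5.460/(0.7779 + 0.04904·18.54) = 4.24733/1.68710 = 2.51753 g/L.

2.518 g/L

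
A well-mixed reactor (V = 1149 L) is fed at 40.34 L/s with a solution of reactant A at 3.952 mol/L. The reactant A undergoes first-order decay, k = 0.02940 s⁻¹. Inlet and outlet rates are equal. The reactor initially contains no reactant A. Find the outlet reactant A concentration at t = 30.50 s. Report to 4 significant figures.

1.850 mol/L

Accumulation = in − out − consumed: V dC/dt = Q C_in − Q C − k V C.
dC/dt = (Q/V) C_in − (Q/V + k) C; effective rate a = Q/V + k = 0.0351088 + 0.02940 = 0.0645088 s⁻¹.
C_ss = Q C_in/(Q + kV) = 2.15087 mol/L; C(t) = C_ss + (C₀ − C_ss) e^(−a t).
C(30.50) = 2.15087 + (-2.15087)·e^(−0.0645088·30.50) = 2.15087 + (-2.15087)·0.139803 = 1.85017 mol/L.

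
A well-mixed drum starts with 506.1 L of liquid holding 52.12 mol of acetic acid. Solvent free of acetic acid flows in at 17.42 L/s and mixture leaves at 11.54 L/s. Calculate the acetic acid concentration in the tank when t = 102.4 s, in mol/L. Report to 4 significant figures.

0.01010 mol/L

Let m(t) be the amount of acetic acid. Volume: V(t) = V₀ + (Q_in − Q_out) t = 506.1 + 5.88000 t; V(102.4) = 1108.21 L.
No acetic acid enters, so dm/dt = −Q_out · (m/V).
Separate: dm/m = −Q_out dt/V(t) ⇒ ln(m/m₀) = −(Q_out/(Q_in−Q_out)) ln(V/V₀).
m = m₀ (V₀/V)^(Q_out/(Q_in−Q_out)) = 52.12 × (506.1/1108.21)^(1.96259) = 11.1935 mol.
C = m/V = 11.1935/1108.21 = 0.0101005 mol/L.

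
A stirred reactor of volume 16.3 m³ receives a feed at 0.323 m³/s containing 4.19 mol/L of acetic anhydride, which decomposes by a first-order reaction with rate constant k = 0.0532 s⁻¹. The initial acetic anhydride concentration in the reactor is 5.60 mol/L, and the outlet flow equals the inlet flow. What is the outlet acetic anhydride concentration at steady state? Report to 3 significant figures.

1.14 mol/L

Accumulation = in − out − consumed: V dC/dt = Q C_in − Q C − k V C.
At steady state: 0 = Q C_in − (Q + kV) C_ss, so C_ss = Q C_in/(Q + kV).
C_ss = 0.323·4.19/(0.323 + 0.0532·16.3) = 1.3534/1.1902 = 1.1371 mol/L.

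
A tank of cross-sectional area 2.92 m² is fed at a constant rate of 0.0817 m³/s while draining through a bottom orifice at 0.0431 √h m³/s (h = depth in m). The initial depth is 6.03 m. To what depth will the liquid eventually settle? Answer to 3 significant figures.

3.59 m

Level balance: A dh/dt = 0.0817 − 0.0431 √h. Setting dh/dt = 0:
Q_in = 0.0431 √h_ss ⇒ √h_ss = 0.0817/0.0431 = 1.8956.
h_ss = 1.8956² = 3.5933 m. (Since h₀ = 6.03 m > h_ss, the level will fall toward this value.)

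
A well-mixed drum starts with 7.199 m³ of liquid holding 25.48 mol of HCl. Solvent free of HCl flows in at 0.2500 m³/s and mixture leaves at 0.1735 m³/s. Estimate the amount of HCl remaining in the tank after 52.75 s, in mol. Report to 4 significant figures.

Total volume: dV/dt = Q_in − Q_out = 0.0765000 m³/s, so V(t) = 7.199 + 0.0765000 t and V(52.75) = 11.2344 m³.
Species balance (pure solvent in): dm/dt = −Q_out · m/V(t).
dm/m = −Q_out dt/(V₀ + 0.0765000 t); integrating gives ln(m/m₀) = −(Q_out/(Q_in−Q_out)) ln(V/V₀).
m = m₀ (V₀/V)^(Q_out/(Q_in−Q_out)) = 25.48 × (7.199/11.2344)^(2.26797) = 9.28652 mol.

9.287 mol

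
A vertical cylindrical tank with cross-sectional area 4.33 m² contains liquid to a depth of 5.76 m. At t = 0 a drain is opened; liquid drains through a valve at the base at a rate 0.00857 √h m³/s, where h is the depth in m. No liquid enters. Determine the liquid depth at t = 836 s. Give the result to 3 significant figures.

2.47 m

Unsteady balance on liquid volume: A dh/dt = −0.00857 √h.
Separate and integrate: 2(√h − √h₀) = −(0.00857/A) t.
√h = √5.76 − 0.00857·836/(2·4.33) = 2.4000 − 0.82731 = 1.5727.
h = 1.5727² = 2.4733 m.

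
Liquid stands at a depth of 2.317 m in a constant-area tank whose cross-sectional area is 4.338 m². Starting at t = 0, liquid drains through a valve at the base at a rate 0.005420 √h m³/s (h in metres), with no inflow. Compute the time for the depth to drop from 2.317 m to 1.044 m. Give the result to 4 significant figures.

Mass balance (ρ constant): A dh/dt = −0.005420 √h.
This is separable: 2 d(√h)/dt = −0.005420/A, so √h = √h₀ − (0.005420/(2A)) t.
t = 2A(√h₀ − √h)/0.005420 = 2·4.338·(√2.317 − √1.044)/0.005420
  = 8.67600 × (1.52217 − 1.02176) / 0.005420 = 801.019 s.

801.0 s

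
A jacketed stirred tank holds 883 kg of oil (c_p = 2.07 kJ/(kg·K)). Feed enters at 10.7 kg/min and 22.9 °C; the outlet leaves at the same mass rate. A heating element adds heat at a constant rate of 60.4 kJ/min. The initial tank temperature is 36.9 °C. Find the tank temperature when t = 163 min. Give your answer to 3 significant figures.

M c_p dT/dt = ṁ c_p (T_in − T) + Q̇.
τ = M/ṁ = 82.523 min; T_ss = T_in + Q̇/(ṁ c_p) = 22.9 + 60.4/(10.7·2.07) = 25.627 °C.
This is linear first-order; T(t) = T_ss + (T₀ − T_ss) e^(−t/τ).
T(163) = 25.627 + (11.273)·e^(−163/82.523) = 25.627 + (11.273)·0.13873 = 27.191 °C.

27.2 °C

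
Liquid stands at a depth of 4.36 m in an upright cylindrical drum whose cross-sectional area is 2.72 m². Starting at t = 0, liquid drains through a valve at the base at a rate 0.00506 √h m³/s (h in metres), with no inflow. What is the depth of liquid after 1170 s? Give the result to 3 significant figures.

1.00 m

Unsteady balance on liquid volume: A dh/dt = −0.00506 √h.
∫ h^(−1/2) dh = −(0.00506/A) ∫ dt, giving 2√h = 2√h₀ − (0.00506/A) t.
√h = √4.36 − 0.00506·1170/(2·2.72) = 2.0881 − 1.0883 = 0.99979.
h = 0.99979² = 0.99958 m.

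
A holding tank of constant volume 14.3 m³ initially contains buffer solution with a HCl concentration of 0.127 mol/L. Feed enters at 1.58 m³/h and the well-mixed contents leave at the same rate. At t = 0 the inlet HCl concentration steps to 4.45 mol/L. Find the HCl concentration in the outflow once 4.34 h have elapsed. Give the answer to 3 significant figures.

1.77 mol/L

Accumulation = in − out for the solute gives V dC/dt = Q(C_in − C).
Rewrite as dC/dt + C/τ = C_in/τ, τ = V/Q = 9.0506 h.
Integrating: C(t) = C_in + (C₀ − C_in) e^(−t/τ).
C(4.34) = 4.45 + (0.127 − 4.45)·e^(−4.34/9.0506) = 4.45 + (-4.3230)·0.61908 = 1.7737 mol/L.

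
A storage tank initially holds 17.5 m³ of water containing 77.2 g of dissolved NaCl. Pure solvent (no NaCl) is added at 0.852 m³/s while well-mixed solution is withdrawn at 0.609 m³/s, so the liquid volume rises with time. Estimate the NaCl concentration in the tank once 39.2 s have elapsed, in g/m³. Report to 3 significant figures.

Let m(t) be the amount of NaCl. Volume: V(t) = V₀ + (Q_in − Q_out) t = 17.5 + 0.24300 t; V(39.2) = 27.026 m³.
Species balance (pure solvent in): dm/dt = −Q_out · m/V(t).
Separate: dm/m = −Q_out dt/V(t) ⇒ ln(m/m₀) = −(Q_out/(Q_in−Q_out)) ln(V/V₀).
m = m₀ (V₀/V)^(Q_out/(Q_in−Q_out)) = 77.2 × (17.5/27.026)^(2.5062) = 25.978 g.
C = m/V = 25.978/27.026 = 0.96124 g/m³.

0.961 g/m³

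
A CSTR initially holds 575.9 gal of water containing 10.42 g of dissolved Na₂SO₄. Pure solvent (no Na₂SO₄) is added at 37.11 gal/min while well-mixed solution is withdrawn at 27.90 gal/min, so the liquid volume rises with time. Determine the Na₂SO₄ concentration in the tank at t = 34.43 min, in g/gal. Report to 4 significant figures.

0.003090 g/gal

Total volume: dV/dt = Q_in − Q_out = 9.21000 gal/min, so V(t) = 575.9 + 9.21000 t and V(34.43) = 893.000 gal.
Solute balance: dm/dt = 0 − Q_out C = −Q_out m/V(t).
dm/m = −Q_out dt/(V₀ + 9.21000 t); integrating gives ln(m/m₀) = −(Q_out/(Q_in−Q_out)) ln(V/V₀).
m = m₀ (V₀/V)^(Q_out/(Q_in−Q_out)) = 10.42 × (575.9/893.000)^(3.02932) = 2.75911 g.
C = m/V = 2.75911/893.000 = 0.00308971 g/gal.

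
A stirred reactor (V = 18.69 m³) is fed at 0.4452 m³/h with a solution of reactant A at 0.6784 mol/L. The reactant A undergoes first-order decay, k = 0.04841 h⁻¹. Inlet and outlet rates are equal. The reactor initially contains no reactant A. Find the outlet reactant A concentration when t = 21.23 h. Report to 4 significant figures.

0.1754 mol/L

V dC/dt = Q(C_in − C) − k V C.
This is linear with rate a = Q/V + k = 0.0722302 h⁻¹.
C_ss = Q C_in/(Q + kV) = 0.223724 mol/L; C(t) = C_ss + (C₀ − C_ss) e^(−a t).
C(21.23) = 0.223724 + (-0.223724)·e^(−0.0722302·21.23) = 0.223724 + (-0.223724)·0.215790 = 0.175447 mol/L.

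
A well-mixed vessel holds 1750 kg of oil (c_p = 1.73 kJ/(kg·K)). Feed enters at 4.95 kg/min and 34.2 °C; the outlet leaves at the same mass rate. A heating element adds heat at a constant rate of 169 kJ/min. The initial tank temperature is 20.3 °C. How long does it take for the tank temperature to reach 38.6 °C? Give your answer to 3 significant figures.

278 min

Unsteady energy balance on the tank contents: M c_p dT/dt = ṁ c_p (T_in − T) + 169.
τ = M/ṁ = 353.54 min; T_ss = T_in + Q̇/(ṁ c_p) = 53.935 °C.
T(t) = T_ss + (T₀ − T_ss) e^(−t/τ). Set T = 38.6:
e^(−t/τ) = (38.6 − 53.935)/(20.3 − 53.935) = 0.45592
t = −353.54 · ln(0.45592) = 277.68 min.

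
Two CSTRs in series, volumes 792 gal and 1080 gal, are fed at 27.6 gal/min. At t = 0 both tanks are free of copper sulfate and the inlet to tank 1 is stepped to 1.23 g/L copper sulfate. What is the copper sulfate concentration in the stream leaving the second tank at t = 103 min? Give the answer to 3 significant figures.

Species balance on tank i: dCᵢ/dt = (Cᵢ₋₁ − Cᵢ)/τᵢ with τᵢ = Vᵢ/Q.
τ₁ = 792/27.6 = 28.696 min; τ₂ = 1080/27.6 = 39.130 min.
Tank 1: C₁ = C_in(1 − e^(−t/τ₁)). Tank 2 (τ₁ ≠ τ₂): C₂ = C_in[1 − (τ₁ e^(−t/τ₁) − τ₂ e^(−t/τ₂))/(τ₁ − τ₂)].
At t = 103: e^(−t/τ₁) = 0.027615, e^(−t/τ₂) = 0.071918.
C₂ = 1.23·[1 − (28.696·0.027615 − 39.130·0.071918)/(-10.435)] = 1.23·0.80625 = 0.99168 g/L.

0.992 g/L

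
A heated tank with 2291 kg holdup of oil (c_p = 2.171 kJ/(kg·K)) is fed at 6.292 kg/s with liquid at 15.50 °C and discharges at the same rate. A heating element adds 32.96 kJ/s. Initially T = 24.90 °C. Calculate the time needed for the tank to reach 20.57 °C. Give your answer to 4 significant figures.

First-law balance (no shaft work): M c_p dT/dt = ṁ c_p (T_in − T) + 32.96.
τ = M/ṁ = 364.113 s; T_ss = T_in + Q̇/(ṁ c_p) = 17.9129 °C.
T(t) = T_ss + (T₀ − T_ss) e^(−t/τ). Set T = 20.57:
e^(−t/τ) = (20.57 − 17.9129)/(24.90 − 17.9129) = 0.380287
t = −364.113 · ln(0.380287) = 352.035 s.

352.0 s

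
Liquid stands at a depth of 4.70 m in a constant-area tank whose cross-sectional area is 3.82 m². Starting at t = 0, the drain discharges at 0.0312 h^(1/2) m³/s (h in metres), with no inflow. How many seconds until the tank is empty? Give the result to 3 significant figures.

531 s

A dh/dt = −Q_out = −0.0312 √h.
∫ h^(−1/2) dh = −(0.0312/A) ∫ dt, giving 2√h = 2√h₀ − (0.0312/A) t.
Tank is empty when √h = 0: t_empty = 2A√h₀/0.0312.
t_empty = 2·3.82·√4.70/0.0312 = 7.6400·2.1679/0.0312 = 530.87 s.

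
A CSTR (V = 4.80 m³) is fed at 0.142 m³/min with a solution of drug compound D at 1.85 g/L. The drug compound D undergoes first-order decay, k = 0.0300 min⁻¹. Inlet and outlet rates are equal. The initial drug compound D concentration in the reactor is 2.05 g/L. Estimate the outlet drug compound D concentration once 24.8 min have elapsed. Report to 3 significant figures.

Species balance: V dC/dt = Q C_in − Q C − k V C.
This is linear with rate a = Q/V + k = 0.059583 min⁻¹.
C_ss = Q C_in/(Q + kV) = 0.91853 g/L; C(t) = C_ss + (C₀ − C_ss) e^(−a t).
C(24.8) = 0.91853 + (1.1315)·e^(−0.059583·24.8) = 0.91853 + (1.1315)·0.22817 = 1.1767 g/L.

1.18 g/L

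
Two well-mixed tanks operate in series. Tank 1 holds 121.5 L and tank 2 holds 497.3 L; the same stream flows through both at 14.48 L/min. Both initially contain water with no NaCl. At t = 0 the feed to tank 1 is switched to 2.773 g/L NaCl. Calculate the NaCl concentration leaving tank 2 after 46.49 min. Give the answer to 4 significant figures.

Species balance on tank i: dCᵢ/dt = (Cᵢ₋₁ − Cᵢ)/τᵢ with τᵢ = Vᵢ/Q.
τ₁ = 121.5/14.48 = 8.39088 min; τ₂ = 497.3/14.48 = 34.3439 min.
Solving the cascade with C₁(0)=C₂(0)=0 gives C₂(t) = C_in[1 − (τ₁ e^(−t/τ₁) − τ₂ e^(−t/τ₂))/(τ₁ − τ₂)].
At t = 46.49: e^(−t/τ₁) = 0.00392442, e^(−t/τ₂) = 0.258293.
C₂ = 2.773·[1 − (8.39088·0.00392442 − 34.3439·0.258293)/(-25.9530)] = 2.773·0.659467 = 1.82870 g/L.

1.829 g/L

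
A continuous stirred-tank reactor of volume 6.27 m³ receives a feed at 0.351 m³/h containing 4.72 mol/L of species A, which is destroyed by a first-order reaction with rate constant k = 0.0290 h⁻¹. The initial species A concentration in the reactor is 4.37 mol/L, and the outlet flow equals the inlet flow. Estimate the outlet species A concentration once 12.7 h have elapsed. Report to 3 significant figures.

Species balance: V dC/dt = Q C_in − Q C − k V C.
This is linear with rate a = Q/V + k = 0.084981 h⁻¹.
C_ss = Q C_in/(Q + kV) = 3.1093 mol/L; C(t) = C_ss + (C₀ − C_ss) e^(−a t).
C(12.7) = 3.1093 + (1.2607)·e^(−0.084981·12.7) = 3.1093 + (1.2607)·0.33985 = 3.5377 mol/L.

3.54 mol/L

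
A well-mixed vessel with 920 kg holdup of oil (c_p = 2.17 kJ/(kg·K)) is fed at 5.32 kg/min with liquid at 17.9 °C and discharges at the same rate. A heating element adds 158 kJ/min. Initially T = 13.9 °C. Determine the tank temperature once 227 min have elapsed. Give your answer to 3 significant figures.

Energy balance: M c_p dT/dt = ṁ c_p (T_in − T) + 158.
τ = M/ṁ = 172.93 min; T_ss = T_in + Q̇/(ṁ c_p) = 17.9 + 158/(5.32·2.17) = 31.586 °C.
Solution: T(t) = T_ss + (T₀ − T_ss) e^(−t/τ).
T(227) = 31.586 + (-17.686)·e^(−227/172.93) = 31.586 + (-17.686)·0.26911 = 26.827 °C.

26.8 °C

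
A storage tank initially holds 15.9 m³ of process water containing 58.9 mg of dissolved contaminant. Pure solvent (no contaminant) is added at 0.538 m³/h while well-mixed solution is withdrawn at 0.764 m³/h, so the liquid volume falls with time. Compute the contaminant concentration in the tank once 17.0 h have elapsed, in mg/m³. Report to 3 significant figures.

1.92 mg/m³

Total volume: dV/dt = Q_in − Q_out = -0.22600 m³/h, so V(t) = 15.9 − 0.22600 t and V(17.0) = 12.058 m³.
Species balance (pure solvent in): dm/dt = −Q_out · m/V(t).
dm/m = −Q_out dt/(V₀ − 0.22600 t); integrating gives ln(m/m₀) = −(Q_out/(Q_in−Q_out)) ln(V/V₀).
m = m₀ (V₀/V)^(Q_out/(Q_in−Q_out)) = 58.9 × (15.9/12.058)^(-3.3805) = 23.123 mg.
C = m/V = 23.123/12.058 = 1.9176 mg/m³.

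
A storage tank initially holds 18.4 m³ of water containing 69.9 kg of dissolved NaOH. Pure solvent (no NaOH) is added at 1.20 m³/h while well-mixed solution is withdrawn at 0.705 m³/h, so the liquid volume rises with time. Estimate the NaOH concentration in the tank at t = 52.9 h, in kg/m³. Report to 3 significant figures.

Let m(t) be the amount of NaOH. Volume: V(t) = V₀ + (Q_in − Q_out) t = 18.4 + 0.49500 t; V(52.9) = 44.585 m³.
No NaOH enters, so dm/dt = −Q_out · (m/V).
Separate: dm/m = −Q_out dt/V(t) ⇒ ln(m/m₀) = −(Q_out/(Q_in−Q_out)) ln(V/V₀).
m = m₀ (V₀/V)^(Q_out/(Q_in−Q_out)) = 69.9 × (18.4/44.585)^(1.4242) = 19.817 kg.
C = m/V = 19.817/44.585 = 0.44447 kg/m³.

0.444 kg/m³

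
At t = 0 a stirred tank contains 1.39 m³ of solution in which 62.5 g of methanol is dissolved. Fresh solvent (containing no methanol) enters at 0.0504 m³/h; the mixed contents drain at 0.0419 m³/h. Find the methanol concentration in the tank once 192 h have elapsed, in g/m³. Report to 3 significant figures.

Total volume: dV/dt = Q_in − Q_out = 0.0085000 m³/h, so V(t) = 1.39 + 0.0085000 t and V(192) = 3.0220 m³.
Solute balance: dm/dt = 0 − Q_out C = −Q_out m/V(t).
dm/m = −Q_out dt/(V₀ + 0.0085000 t); integrating gives ln(m/m₀) = −(Q_out/(Q_in−Q_out)) ln(V/V₀).
m = m₀ (V₀/V)^(Q_out/(Q_in−Q_out)) = 62.5 × (1.39/3.0220)^(4.9294) = 1.3592 g.
C = m/V = 1.3592/3.0220 = 0.44977 g/m³.

0.450 g/m³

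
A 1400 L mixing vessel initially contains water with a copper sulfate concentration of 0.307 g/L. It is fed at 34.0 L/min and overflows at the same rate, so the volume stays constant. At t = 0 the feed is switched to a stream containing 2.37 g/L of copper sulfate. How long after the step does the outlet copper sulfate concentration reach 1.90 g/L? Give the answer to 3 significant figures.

60.9 min

Mass balance on the solute (V constant): V dC/dt = Q(C_in − C), so τ = V/Q = 41.176 min.
C(t) = C_in + (C₀ − C_in) e^(−t/τ). Set C = 1.90 and solve for t:
e^(−t/τ) = (C − C_in)/(C₀ − C_in) = (1.90 − 2.37)/(0.307 − 2.37) = 0.22782
t = −τ ln(…) = 41.176 × 1.4792 = 60.908 min.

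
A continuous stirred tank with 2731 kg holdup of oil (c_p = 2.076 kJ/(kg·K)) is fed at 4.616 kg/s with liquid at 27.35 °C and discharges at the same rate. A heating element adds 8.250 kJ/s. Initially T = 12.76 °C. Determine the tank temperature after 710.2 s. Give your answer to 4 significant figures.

Unsteady energy balance on the tank contents: M c_p dT/dt = ṁ c_p (T_in − T) + 8.250.
τ = M/ṁ = 591.638 s; T_ss = T_in + Q̇/(ṁ c_p) = 27.35 + 8.250/(4.616·2.076) = 28.2109 °C.
This is linear first-order; T(t) = T_ss + (T₀ − T_ss) e^(−t/τ).
T(710.2) = 28.2109 + (-15.4509)·e^(−710.2/591.638) = 28.2109 + (-15.4509)·0.301075 = 23.5590 °C.

23.56 °C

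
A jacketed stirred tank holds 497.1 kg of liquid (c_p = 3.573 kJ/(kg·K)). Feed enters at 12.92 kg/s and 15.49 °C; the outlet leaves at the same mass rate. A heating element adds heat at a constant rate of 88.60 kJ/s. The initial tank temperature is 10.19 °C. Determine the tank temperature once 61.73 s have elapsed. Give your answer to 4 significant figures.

15.96 °C

M c_p dT/dt = ṁ c_p (T_in − T) + Q̇.
Rearrange: dT/dt = (T_ss − T)/τ with τ = M/ṁ = 38.4752 s and T_ss = T_in + Q̇/(ṁ c_p) = 17.4093 °C.
Integrating: T(t) = T_ss + (T₀ − T_ss) e^(−t/τ).
T(61.73) = 17.4093 + (-7.21928)·e^(−61.73/38.4752) = 17.4093 + (-7.21928)·0.201008 = 15.9581 °C.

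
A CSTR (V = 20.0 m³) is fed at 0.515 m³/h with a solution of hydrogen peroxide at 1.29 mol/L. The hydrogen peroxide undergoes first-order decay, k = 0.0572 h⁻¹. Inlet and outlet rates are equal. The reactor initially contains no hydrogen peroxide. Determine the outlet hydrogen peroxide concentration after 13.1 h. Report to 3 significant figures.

0.265 mol/L

Accumulation = in − out − consumed: V dC/dt = Q C_in − Q C − k V C.
dC/dt = (Q/V) C_in − (Q/V + k) C; effective rate a = Q/V + k = 0.025750 + 0.0572 = 0.082950 h⁻¹.
C_ss = Q C_in/(Q + kV) = 0.40045 mol/L; C(t) = C_ss + (C₀ − C_ss) e^(−a t).
C(13.1) = 0.40045 + (-0.40045)·e^(−0.082950·13.1) = 0.40045 + (-0.40045)·0.33735 = 0.26536 mol/L.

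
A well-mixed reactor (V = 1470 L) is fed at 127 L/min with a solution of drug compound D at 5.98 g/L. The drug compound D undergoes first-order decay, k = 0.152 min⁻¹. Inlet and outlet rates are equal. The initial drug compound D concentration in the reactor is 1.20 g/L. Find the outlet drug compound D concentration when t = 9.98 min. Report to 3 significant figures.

2.08 g/L

V dC/dt = Q(C_in − C) − k V C.
dC/dt = (Q/V) C_in − (Q/V + k) C; effective rate a = Q/V + k = 0.086395 + 0.152 = 0.23839 min⁻¹.
C_ss = Q C_in/(Q + kV) = 2.1672 g/L; C(t) = C_ss + (C₀ − C_ss) e^(−a t).
C(9.98) = 2.1672 + (-0.96716)·e^(−0.23839·9.98) = 2.1672 + (-0.96716)·0.092627 = 2.0776 g/L.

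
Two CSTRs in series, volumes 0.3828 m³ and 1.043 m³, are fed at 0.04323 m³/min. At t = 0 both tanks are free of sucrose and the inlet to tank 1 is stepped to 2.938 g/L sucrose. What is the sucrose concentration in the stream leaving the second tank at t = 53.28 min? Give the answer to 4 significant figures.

Time constants: τᵢ = Vᵢ/Q for each well-mixed tank.
τ₁ = 0.3828/0.04323 = 8.85496 min; τ₂ = 1.043/0.04323 = 24.1268 min.
Tank 1: C₁ = C_in(1 − e^(−t/τ₁)). Tank 2 (τ₁ ≠ τ₂): C₂ = C_in[1 − (τ₁ e^(−t/τ₁) − τ₂ e^(−t/τ₂))/(τ₁ − τ₂)].
At t = 53.28: e^(−t/τ₁) = 0.00243705, e^(−t/τ₂) = 0.109883.
C₂ = 2.938·[1 − (8.85496·0.00243705 − 24.1268·0.109883)/(-15.2718)] = 2.938·0.827817 = 2.43213 g/L.

2.432 g/L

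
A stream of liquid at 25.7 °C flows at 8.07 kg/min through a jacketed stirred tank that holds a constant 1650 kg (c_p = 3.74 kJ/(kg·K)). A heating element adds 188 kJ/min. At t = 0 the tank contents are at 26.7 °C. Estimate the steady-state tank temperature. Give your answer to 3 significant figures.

M c_p dT/dt = ṁ c_p (T_in − T) + Q̇.
At steady state dT/dt = 0 ⇒ T_ss = T_in + Q̇/(ṁ c_p) = 25.7 + 188/(8.07·3.74) = 31.929 °C.

31.9 °C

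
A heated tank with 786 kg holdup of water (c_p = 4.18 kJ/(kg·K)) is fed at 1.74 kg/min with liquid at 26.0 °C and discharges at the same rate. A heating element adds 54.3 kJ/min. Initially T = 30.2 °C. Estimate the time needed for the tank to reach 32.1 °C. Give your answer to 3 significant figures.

M c_p dT/dt = ṁ c_p (T_in − T) + Q̇.
τ = M/ṁ = 451.72 min; T_ss = T_in + Q̇/(ṁ c_p) = 33.466 °C.
T(t) = T_ss + (T₀ − T_ss) e^(−t/τ). Set T = 32.1:
e^(−t/τ) = (32.1 − 33.466)/(30.2 − 33.466) = 0.41821
t = −451.72 · ln(0.41821) = 393.80 min.

394 min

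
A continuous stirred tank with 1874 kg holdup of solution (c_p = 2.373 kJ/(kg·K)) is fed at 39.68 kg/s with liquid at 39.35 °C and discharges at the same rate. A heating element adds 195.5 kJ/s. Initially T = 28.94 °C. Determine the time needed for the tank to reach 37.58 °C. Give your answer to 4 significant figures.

Energy balance: M c_p dT/dt = ṁ c_p (T_in − T) + 195.5.
τ = M/ṁ = 47.2278 s; T_ss = T_in + Q̇/(ṁ c_p) = 41.4262 °C.
T(t) = T_ss + (T₀ − T_ss) e^(−t/τ). Set T = 37.58:
e^(−t/τ) = (37.58 − 41.4262)/(28.94 − 41.4262) = 0.308038
t = −47.2278 · ln(0.308038) = 55.6122 s.

55.61 s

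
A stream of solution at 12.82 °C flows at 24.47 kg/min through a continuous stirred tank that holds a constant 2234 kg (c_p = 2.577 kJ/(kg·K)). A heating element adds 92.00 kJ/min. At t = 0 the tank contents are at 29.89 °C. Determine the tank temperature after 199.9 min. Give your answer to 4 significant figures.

Unsteady energy balance on the tank contents: M c_p dT/dt = ṁ c_p (T_in − T) + 92.00.
Rearrange: dT/dt = (T_ss − T)/τ with τ = M/ṁ = 91.2955 min and T_ss = T_in + Q̇/(ṁ c_p) = 14.2789 °C.
Integrating: T(t) = T_ss + (T₀ − T_ss) e^(−t/τ).
T(199.9) = 14.2789 + (15.6111)·e^(−199.9/91.2955) = 14.2789 + (15.6111)·0.111962 = 16.0268 °C.

16.03 °C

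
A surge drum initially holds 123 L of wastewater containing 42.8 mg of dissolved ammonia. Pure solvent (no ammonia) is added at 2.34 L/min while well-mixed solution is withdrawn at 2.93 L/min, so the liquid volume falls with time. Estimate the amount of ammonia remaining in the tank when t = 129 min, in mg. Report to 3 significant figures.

Let m(t) be the amount of ammonia. Volume: V(t) = V₀ + (Q_in − Q_out) t = 123 − 0.59000 t; V(129) = 46.890 L.
No ammonia enters, so dm/dt = −Q_out · (m/V).
dm/m = −Q_out dt/(V₀ − 0.59000 t); integrating gives ln(m/m₀) = −(Q_out/(Q_in−Q_out)) ln(V/V₀).
m = m₀ (V₀/V)^(Q_out/(Q_in−Q_out)) = 42.8 × (123/46.890)^(-4.9661) = 0.35605 mg.

0.356 mg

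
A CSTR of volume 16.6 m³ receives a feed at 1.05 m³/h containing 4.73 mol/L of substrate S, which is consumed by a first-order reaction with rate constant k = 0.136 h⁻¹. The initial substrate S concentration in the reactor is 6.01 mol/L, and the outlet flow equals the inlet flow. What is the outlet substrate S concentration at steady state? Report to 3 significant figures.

Accumulation = in − out − consumed: V dC/dt = Q C_in − Q C − k V C.
At steady state: 0 = Q C_in − (Q + kV) C_ss, so C_ss = Q C_in/(Q + kV).
C_ss = 1.05·4.73/(1.05 + 0.136·16.6) = 4.9665/3.3076 = 1.5015 mol/L.

1.50 mol/L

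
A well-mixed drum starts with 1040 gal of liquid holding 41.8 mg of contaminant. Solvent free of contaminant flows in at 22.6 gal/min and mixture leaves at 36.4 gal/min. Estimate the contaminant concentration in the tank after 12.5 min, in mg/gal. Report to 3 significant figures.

0.0299 mg/gal

Let m(t) be the amount of contaminant. Volume: V(t) = V₀ + (Q_in − Q_out) t = 1040 − 13.800 t; V(12.5) = 867.50 gal.
No contaminant enters, so dm/dt = −Q_out · (m/V).
dm/m = −Q_out dt/(V₀ − 13.800 t); integrating gives ln(m/m₀) = −(Q_out/(Q_in−Q_out)) ln(V/V₀).
m = m₀ (V₀/V)^(Q_out/(Q_in−Q_out)) = 41.8 × (1040/867.50)^(-2.6377) = 25.907 mg.
C = m/V = 25.907/867.50 = 0.029864 mg/gal.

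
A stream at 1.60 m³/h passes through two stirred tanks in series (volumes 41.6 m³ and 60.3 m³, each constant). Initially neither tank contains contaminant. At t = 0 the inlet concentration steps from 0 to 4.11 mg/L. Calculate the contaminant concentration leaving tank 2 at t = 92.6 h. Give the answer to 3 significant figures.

3.23 mg/L

Species balance on tank i: dCᵢ/dt = (Cᵢ₋₁ − Cᵢ)/τᵢ with τᵢ = Vᵢ/Q.
τ₁ = 41.6/1.60 = 26.000 h; τ₂ = 60.3/1.60 = 37.687 h.
Tank 1: C₁ = C_in(1 − e^(−t/τ₁)). Tank 2 (τ₁ ≠ τ₂): C₂ = C_in[1 − (τ₁ e^(−t/τ₁) − τ₂ e^(−t/τ₂))/(τ₁ − τ₂)].
At t = 92.6: e^(−t/τ₁) = 0.028395, e^(−t/τ₂) = 0.085688.
C₂ = 4.11·[1 − (26.000·0.028395 − 37.687·0.085688)/(-11.687)] = 4.11·0.78686 = 3.2340 mg/L.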